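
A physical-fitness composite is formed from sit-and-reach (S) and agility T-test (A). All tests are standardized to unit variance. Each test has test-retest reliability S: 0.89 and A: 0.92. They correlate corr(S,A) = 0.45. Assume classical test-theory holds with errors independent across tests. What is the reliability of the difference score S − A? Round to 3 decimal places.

0.827

Var(S−A) = 1 + 1 − 2·0.45 = 2 − 0.9 = 1.1.
With uncorrelated errors the cross-covariances are all true-score covariance, so they carry over unchanged; only the diagonal terms shrink to ρᵢσᵢ².
True-score variance = [0.89 + 0.92] − 0.9 = 1.81 − 0.9 = 0.91.
Reliability = 0.91 / 1.1 = 0.827.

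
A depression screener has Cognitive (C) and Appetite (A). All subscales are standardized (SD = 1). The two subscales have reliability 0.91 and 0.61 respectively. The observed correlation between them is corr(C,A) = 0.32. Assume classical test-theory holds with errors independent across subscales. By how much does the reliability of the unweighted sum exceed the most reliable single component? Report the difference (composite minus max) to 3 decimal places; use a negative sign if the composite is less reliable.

-0.092

Var(sum) = 2 + 0.64 = 2.64; true-score variance = 1.52 + 0.64 = 2.16; composite reliability = 0.8182.
Max component reliability = 0.9100.
Difference = 0.8182 − 0.9100 = -0.092.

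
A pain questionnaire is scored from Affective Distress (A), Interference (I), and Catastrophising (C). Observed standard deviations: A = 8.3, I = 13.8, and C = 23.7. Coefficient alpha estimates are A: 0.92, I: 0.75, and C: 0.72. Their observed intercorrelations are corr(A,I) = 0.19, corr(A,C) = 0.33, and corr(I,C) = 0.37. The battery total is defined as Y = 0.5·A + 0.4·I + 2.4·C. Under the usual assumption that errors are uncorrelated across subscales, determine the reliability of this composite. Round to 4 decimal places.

Var(Y) = 0.5²·8.3² + 0.4²·13.8² + 2.4²·23.7² + 2·[0.2·8.3·13.8·0.19 + 1.2·8.3·23.7·0.33 + 0.96·13.8·23.7·0.37] = 3283.03 + 396.843 = 3679.87.
With uncorrelated errors the cross-covariances are all true-score covariance, so they carry over unchanged; only the diagonal terms shrink to ρᵢσᵢ².
True-score variance = [0.5²·8.3²·0.92 + 0.4²·13.8²·0.75 + 2.4²·23.7²·0.72] + 396.843 = 2368.14 + 396.843 = 2764.98.
Reliability = 2764.98 / 3679.87 = 0.7514.

0.7514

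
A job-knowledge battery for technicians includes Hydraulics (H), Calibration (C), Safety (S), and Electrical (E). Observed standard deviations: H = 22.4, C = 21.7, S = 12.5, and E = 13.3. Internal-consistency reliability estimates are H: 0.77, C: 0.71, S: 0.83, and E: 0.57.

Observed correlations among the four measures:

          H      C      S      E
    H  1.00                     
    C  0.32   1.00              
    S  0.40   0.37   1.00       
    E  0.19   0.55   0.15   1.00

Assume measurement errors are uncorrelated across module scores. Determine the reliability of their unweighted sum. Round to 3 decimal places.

0.859

Var(H+C+S+E) = 22.4² + 21.7² + 12.5² + 13.3² + 2·[22.4·21.7·0.32 + 22.4·12.5·0.40 + 22.4·13.3·0.19 + 21.7·12.5·0.37 + 21.7·13.3·0.55 + 12.5·13.3·0.15] = 1305.79 + 1216.37 = 2522.16.
With uncorrelated errors the cross-covariances are all true-score covariance, so they carry over unchanged; only the diagonal terms shrink to ρᵢσᵢ².
True-score variance = [22.4²·0.77 + 21.7²·0.71 + 12.5²·0.83 + 13.3²·0.57] + 1216.37 = 951.202 + 1216.37 = 2167.57.
Reliability = 2167.57 / 2522.16 = 0.859.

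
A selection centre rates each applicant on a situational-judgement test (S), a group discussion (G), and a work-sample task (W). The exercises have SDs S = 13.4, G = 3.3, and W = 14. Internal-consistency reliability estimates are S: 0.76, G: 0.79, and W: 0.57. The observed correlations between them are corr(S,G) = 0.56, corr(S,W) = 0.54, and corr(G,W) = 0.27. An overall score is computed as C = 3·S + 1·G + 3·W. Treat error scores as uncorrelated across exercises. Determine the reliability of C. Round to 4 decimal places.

Var(C) = 3²·13.4² + 3.3² + 3²·14² + 2·[3·13.4·3.3·0.56 + 9·13.4·14·0.54 + 3·3.3·14·0.27] = 3390.93 + 2046.9 = 5437.83.
Because errors are independent across components, Cov(Tᵢ,Tⱼ) = Cov(Xᵢ,Xⱼ); the off-diagonal part of the true-score variance is the same as above.
True-score variance = [3²·13.4²·0.76 + 3.3²·0.79 + 3²·14²·0.57] + 2046.9 = 2242.27 + 2046.9 = 4289.17.
Reliability = 4289.17 / 5437.83 = 0.7888.

0.7888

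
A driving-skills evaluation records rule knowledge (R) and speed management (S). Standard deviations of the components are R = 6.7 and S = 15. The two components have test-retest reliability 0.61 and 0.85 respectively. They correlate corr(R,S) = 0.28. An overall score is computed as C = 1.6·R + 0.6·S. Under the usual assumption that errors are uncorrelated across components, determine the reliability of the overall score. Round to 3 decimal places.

Var(C) = 1.6²·6.7² + 0.6²·15² + 2·[0.96·6.7·15·0.28] = 195.918 + 54.0288 = 249.947.
With uncorrelated errors the cross-covariances are all true-score covariance, so they carry over unchanged; only the diagonal terms shrink to ρᵢσᵢ².
True-score variance = [1.6²·6.7²·0.61 + 0.6²·15²·0.85] + 54.0288 = 138.95 + 54.0288 = 192.979.
Reliability = 192.979 / 249.947 = 0.772.

0.772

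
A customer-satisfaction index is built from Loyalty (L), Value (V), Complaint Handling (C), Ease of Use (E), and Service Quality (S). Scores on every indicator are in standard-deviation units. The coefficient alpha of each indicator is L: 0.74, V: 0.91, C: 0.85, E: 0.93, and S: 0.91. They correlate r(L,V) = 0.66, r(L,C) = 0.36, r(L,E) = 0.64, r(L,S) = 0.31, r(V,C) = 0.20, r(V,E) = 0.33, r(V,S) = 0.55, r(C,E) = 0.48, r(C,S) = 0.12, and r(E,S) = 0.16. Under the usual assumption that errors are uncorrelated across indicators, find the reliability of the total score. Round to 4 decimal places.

0.9477

Var(L+V+C+E+S) = 5 + 2·[0.66 + 0.36 + 0.64 + 0.31 + 0.20 + 0.33 + 0.55 + 0.48 + 0.12 + 0.16] = 5 + 7.62 = 12.62.
Because errors are independent across components, Cov(Tᵢ,Tⱼ) = Cov(Xᵢ,Xⱼ); the off-diagonal part of the true-score variance is the same as above.
True-score variance = [0.74 + 0.91 + 0.85 + 0.93 + 0.91] + 7.62 = 4.34 + 7.62 = 11.96.
Reliability = 11.96 / 12.62 = 0.9477.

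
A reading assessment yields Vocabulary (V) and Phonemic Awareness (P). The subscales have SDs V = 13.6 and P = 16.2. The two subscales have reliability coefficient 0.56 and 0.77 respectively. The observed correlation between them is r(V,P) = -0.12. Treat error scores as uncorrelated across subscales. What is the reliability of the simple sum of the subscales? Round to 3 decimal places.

0.641

Var(V+P) = 13.6² + 16.2² + 2·[13.6·16.2·(-0.12)] = 447.4 − 52.8768 = 394.523.
Under uncorrelated errors the observed covariances equal the true-score covariances, so only the own-variance terms attenuate.
True-score variance = [13.6²·0.56 + 16.2²·0.77] − 52.8768 = 305.656 − 52.8768 = 252.78.
Reliability = 252.78 / 394.523 = 0.641.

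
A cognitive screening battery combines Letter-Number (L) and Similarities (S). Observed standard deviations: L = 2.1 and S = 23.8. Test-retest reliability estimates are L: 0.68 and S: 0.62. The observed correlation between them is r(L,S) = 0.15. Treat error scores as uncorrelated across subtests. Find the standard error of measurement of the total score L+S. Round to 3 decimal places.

14.719

Var(total) = 570.85 + 14.994 = 585.844.
True-score variance = 354.192 + 14.994 = 369.186, so reliability = 0.6302.
Error variance = 585.844 − 369.186 = 216.658; SEM = √216.658 = 14.719.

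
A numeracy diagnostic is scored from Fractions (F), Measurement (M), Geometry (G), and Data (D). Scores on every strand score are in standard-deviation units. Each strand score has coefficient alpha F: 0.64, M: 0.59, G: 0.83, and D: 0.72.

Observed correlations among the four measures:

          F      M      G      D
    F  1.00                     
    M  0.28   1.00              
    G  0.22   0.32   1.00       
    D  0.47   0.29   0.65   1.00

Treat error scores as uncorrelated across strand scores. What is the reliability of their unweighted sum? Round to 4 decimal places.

Var(F+M+G+D) = 4 + 2·[0.28 + 0.22 + 0.47 + 0.32 + 0.29 + 0.65] = 4 + 4.46 = 8.46.
Under uncorrelated errors the observed covariances equal the true-score covariances, so only the own-variance terms attenuate.
True-score variance = [0.64 + 0.59 + 0.83 + 0.72] + 4.46 = 2.78 + 4.46 = 7.24.
Reliability = 7.24 / 8.46 = 0.8558.

0.8558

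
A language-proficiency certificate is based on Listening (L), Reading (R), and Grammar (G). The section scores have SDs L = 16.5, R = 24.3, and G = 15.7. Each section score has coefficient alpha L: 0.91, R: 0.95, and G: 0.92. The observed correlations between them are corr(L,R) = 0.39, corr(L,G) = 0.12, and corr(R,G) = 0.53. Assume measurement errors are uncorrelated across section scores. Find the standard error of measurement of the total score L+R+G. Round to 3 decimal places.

8.588

Var(total) = 1109.23 + 779.314 = 1888.54.
True-score variance = 1035.48 + 779.314 = 1814.8, so reliability = 0.9610.
Error variance = 1888.54 − 1814.8 = 73.7462; SEM = √73.7462 = 8.588.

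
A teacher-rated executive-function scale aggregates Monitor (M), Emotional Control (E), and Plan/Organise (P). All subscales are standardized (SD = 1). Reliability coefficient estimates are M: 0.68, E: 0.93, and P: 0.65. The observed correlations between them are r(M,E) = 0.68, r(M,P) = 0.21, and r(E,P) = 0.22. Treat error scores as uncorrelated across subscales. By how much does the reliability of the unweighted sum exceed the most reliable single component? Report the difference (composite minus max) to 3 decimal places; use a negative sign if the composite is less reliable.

Var(sum) = 3 + 2.22 = 5.22; true-score variance = 2.26 + 2.22 = 4.48; composite reliability = 0.8582.
Max component reliability = 0.9300.
Difference = 0.8582 − 0.9300 = -0.072.

-0.072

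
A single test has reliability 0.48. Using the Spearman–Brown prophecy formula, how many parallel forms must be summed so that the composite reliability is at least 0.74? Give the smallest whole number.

4

k ≥ ρ*(1−ρ₁)/(ρ₁(1−ρ*)) = 0.74·0.52 / (0.48·0.26) = 3.083.
Smallest integer k = 4.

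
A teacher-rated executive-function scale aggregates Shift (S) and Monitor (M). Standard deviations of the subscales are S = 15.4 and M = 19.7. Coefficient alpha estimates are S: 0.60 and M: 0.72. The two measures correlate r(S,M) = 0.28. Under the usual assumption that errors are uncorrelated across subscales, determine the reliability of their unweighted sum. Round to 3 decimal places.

Var(S+M) = 15.4² + 19.7² + 2·[15.4·19.7·0.28] = 625.25 + 169.893 = 795.143.
Because errors are independent across components, Cov(Tᵢ,Tⱼ) = Cov(Xᵢ,Xⱼ); the off-diagonal part of the true-score variance is the same as above.
True-score variance = [15.4²·0.60 + 19.7²·0.72] + 169.893 = 421.721 + 169.893 = 591.614.
Reliability = 591.614 / 795.143 = 0.744.

0.744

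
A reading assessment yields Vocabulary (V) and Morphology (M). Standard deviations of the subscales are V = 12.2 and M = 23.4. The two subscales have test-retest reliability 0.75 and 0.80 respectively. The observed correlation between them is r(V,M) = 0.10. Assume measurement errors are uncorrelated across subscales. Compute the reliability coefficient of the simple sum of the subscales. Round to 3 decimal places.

Var(V+M) = 12.2² + 23.4² + 2·[12.2·23.4·0.10] = 696.4 + 57.096 = 753.496.
With uncorrelated errors the cross-covariances are all true-score covariance, so they carry over unchanged; only the diagonal terms shrink to ρᵢσᵢ².
True-score variance = [12.2²·0.75 + 23.4²·0.80] + 57.096 = 549.678 + 57.096 = 606.774.
Reliability = 606.774 / 753.496 = 0.805.

0.805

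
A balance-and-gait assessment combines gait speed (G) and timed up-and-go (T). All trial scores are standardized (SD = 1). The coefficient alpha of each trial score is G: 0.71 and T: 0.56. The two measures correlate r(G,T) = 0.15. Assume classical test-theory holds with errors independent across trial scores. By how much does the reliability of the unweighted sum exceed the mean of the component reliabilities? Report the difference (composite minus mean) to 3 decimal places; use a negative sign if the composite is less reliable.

0.048

Var(sum) = 2 + 0.3 = 2.3; true-score variance = 1.27 + 0.3 = 1.57; composite reliability = 0.6826.
Mean component reliability = 0.6350.
Difference = 0.6826 − 0.6350 = 0.048.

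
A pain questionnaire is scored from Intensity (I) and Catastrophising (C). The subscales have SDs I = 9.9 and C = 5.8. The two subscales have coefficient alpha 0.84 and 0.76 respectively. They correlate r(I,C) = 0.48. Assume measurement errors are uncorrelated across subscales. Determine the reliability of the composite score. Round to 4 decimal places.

0.8728

Var(I+C) = 9.9² + 5.8² + 2·[9.9·5.8·0.48] = 131.65 + 55.1232 = 186.773.
Under uncorrelated errors the observed covariances equal the true-score covariances, so only the own-variance terms attenuate.
True-score variance = [9.9²·0.84 + 5.8²·0.76] + 55.1232 = 107.895 + 55.1232 = 163.018.
Reliability = 163.018 / 186.773 = 0.8728.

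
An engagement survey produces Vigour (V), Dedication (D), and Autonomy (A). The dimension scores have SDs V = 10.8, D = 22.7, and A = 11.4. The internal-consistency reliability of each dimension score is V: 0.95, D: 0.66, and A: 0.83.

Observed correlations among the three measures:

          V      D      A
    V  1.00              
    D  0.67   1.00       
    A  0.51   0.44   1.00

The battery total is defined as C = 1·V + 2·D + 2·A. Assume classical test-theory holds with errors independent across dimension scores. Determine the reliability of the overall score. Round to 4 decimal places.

0.8240

Var(C) = 10.8² + 2²·22.7² + 2²·11.4² + 2·[2·10.8·22.7·0.67 + 2·10.8·11.4·0.51 + 4·22.7·11.4·0.44] = 2697.64 + 1819.1 = 4516.74.
With uncorrelated errors the cross-covariances are all true-score covariance, so they carry over unchanged; only the diagonal terms shrink to ρᵢσᵢ².
True-score variance = [10.8²·0.95 + 2²·22.7²·0.66 + 2²·11.4²·0.83] + 1819.1 = 1902.64 + 1819.1 = 3721.74.
Reliability = 3721.74 / 4516.74 = 0.8240.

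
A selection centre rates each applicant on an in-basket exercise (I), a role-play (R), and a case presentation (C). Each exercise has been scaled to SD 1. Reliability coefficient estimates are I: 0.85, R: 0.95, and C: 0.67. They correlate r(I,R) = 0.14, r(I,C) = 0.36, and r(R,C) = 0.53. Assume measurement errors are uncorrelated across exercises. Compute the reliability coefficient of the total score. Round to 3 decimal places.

Var(I+R+C) = 3 + 2·[0.14 + 0.36 + 0.53] = 3 + 2.06 = 5.06.
Because errors are independent across components, Cov(Tᵢ,Tⱼ) = Cov(Xᵢ,Xⱼ); the off-diagonal part of the true-score variance is the same as above.
True-score variance = [0.85 + 0.95 + 0.67] + 2.06 = 2.47 + 2.06 = 4.53.
Reliability = 4.53 / 5.06 = 0.895.

0.895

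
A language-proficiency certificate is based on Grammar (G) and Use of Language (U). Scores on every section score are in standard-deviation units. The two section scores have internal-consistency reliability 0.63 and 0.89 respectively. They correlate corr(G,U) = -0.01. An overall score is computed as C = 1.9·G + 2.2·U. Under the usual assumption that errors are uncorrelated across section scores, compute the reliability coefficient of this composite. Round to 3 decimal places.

0.777

Var(C) = 1.9² + 2.2² + 2·[4.18·(-0.01)] = 8.45 − 0.0836 = 8.3664.
With uncorrelated errors the cross-covariances are all true-score covariance, so they carry over unchanged; only the diagonal terms shrink to ρᵢσᵢ².
True-score variance = [1.9²·0.63 + 2.2²·0.89] − 0.0836 = 6.5819 − 0.0836 = 6.4983.
Reliability = 6.4983 / 8.3664 = 0.777.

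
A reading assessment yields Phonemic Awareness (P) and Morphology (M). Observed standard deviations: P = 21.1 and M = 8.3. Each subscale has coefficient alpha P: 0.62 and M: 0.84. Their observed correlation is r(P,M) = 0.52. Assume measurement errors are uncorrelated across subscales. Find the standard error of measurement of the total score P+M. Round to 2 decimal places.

Var(total) = 514.1 + 182.135 = 696.235.
True-score variance = 333.898 + 182.135 = 516.033, so reliability = 0.7412.
Error variance = 696.235 − 516.033 = 180.202; SEM = √180.202 = 13.42.

13.42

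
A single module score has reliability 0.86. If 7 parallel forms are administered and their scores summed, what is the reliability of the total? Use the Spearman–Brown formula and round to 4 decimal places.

ρ_k = kρ / (1 + (k−1)ρ) = 7·0.86 / (1 + 6·0.86) = 6.020 / 6.160 = 0.9773.

0.9773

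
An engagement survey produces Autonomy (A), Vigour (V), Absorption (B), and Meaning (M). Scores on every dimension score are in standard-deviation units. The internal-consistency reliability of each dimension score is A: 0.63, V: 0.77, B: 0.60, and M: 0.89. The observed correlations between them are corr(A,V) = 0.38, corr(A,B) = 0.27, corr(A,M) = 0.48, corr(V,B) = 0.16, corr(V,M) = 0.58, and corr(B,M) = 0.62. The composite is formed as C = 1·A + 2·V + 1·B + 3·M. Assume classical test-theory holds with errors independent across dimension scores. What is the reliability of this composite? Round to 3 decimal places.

0.914

Var(C) = 1 + 2² + 1 + 3² + 2·[2·0.38 + 0.27 + 3·0.48 + 2·0.16 + 6·0.58 + 3·0.62] = 15 + 16.26 = 31.26.
With uncorrelated errors the cross-covariances are all true-score covariance, so they carry over unchanged; only the diagonal terms shrink to ρᵢσᵢ².
True-score variance = [0.63 + 2²·0.77 + 0.60 + 3²·0.89] + 16.26 = 12.32 + 16.26 = 28.58.
Reliability = 28.58 / 31.26 = 0.914.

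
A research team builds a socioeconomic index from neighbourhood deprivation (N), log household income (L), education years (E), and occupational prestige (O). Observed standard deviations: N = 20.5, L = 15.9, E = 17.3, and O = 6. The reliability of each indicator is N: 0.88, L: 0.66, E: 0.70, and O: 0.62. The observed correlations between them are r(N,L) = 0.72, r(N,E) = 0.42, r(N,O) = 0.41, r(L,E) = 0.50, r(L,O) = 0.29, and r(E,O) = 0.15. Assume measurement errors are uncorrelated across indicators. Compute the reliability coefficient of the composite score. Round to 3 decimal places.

0.893

Var(N+L+E+O) = 20.5² + 15.9² + 17.3² + 6² + 2·[20.5·15.9·0.72 + 20.5·17.3·0.42 + 20.5·6·0.41 + 15.9·17.3·0.50 + 15.9·6·0.29 + 17.3·6·0.15] = 1008.35 + 1229.68 = 2238.03.
With uncorrelated errors the cross-covariances are all true-score covariance, so they carry over unchanged; only the diagonal terms shrink to ρᵢσᵢ².
True-score variance = [20.5²·0.88 + 15.9²·0.66 + 17.3²·0.70 + 6²·0.62] + 1229.68 = 768.498 + 1229.68 = 1998.17.
Reliability = 1998.17 / 2238.03 = 0.893.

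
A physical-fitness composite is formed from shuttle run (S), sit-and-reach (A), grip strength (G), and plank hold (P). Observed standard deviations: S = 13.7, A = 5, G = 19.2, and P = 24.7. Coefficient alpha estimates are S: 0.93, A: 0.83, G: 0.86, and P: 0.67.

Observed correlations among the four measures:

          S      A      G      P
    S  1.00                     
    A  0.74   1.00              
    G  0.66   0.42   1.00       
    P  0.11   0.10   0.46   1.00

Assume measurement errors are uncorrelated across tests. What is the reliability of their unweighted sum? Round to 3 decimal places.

0.880

Var(S+A+G+P) = 13.7² + 5² + 19.2² + 24.7² + 2·[13.7·5·0.74 + 13.7·19.2·0.66 + 13.7·24.7·0.11 + 5·19.2·0.42 + 5·24.7·0.10 + 19.2·24.7·0.46] = 1191.42 + 1064.68 = 2256.1.
Because errors are independent across components, Cov(Tᵢ,Tⱼ) = Cov(Xᵢ,Xⱼ); the off-diagonal part of the true-score variance is the same as above.
True-score variance = [13.7²·0.93 + 5²·0.83 + 19.2²·0.86 + 24.7²·0.67] + 1064.68 = 921.092 + 1064.68 = 1985.77.
Reliability = 1985.77 / 2256.1 = 0.880.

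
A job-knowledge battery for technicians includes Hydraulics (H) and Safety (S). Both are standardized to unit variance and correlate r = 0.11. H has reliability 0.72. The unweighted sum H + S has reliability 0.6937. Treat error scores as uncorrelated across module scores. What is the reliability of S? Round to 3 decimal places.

0.600

Var(H+S) = 2 + 2·0.11 = 2.220.
True-score variance = ρ_H + ρ_S + 2·0.11, so 0.6937 = (0.72 + ρ_S + 0.22) / 2.220.
ρ_S = 0.6937·2.220 − 0.72 − 0.22 = 0.600.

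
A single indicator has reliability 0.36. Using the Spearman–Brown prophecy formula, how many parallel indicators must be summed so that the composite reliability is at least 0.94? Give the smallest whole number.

k ≥ ρ*(1−ρ₁)/(ρ₁(1−ρ*)) = 0.94·0.64 / (0.36·0.06) = 27.852.
Smallest integer k = 28.

28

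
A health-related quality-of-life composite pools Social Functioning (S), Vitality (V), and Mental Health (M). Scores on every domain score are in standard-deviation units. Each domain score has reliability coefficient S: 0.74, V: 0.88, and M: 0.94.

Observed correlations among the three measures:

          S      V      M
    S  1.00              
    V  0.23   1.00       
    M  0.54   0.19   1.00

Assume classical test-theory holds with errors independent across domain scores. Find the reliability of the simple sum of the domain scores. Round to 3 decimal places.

Var(S+V+M) = 3 + 2·[0.23 + 0.54 + 0.19] = 3 + 1.92 = 4.92.
Under uncorrelated errors the observed covariances equal the true-score covariances, so only the own-variance terms attenuate.
True-score variance = [0.74 + 0.88 + 0.94] + 1.92 = 2.56 + 1.92 = 4.48.
Reliability = 4.48 / 4.92 = 0.911.

0.911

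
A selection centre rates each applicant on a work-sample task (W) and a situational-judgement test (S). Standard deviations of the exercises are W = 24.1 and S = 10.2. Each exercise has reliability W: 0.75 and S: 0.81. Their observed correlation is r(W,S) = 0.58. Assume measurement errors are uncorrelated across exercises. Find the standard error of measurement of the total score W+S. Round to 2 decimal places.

12.84

Var(total) = 684.85 + 285.151 = 970.001.
True-score variance = 519.88 + 285.151 = 805.031, so reliability = 0.8299.
Error variance = 970.001 − 805.031 = 164.97; SEM = √164.97 = 12.84.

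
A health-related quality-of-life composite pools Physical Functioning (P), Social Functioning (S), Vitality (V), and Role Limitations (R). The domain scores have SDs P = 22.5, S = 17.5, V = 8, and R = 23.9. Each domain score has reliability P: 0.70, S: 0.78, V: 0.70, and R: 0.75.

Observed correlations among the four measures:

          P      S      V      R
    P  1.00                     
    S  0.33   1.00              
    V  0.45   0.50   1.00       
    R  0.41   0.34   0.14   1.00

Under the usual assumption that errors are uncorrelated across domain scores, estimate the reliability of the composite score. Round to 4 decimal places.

Var(P+S+V+R) = 22.5² + 17.5² + 8² + 23.9² + 2·[22.5·17.5·0.33 + 22.5·8·0.45 + 22.5·23.9·0.41 + 17.5·8·0.50 + 17.5·23.9·0.34 + 8·23.9·0.14] = 1447.71 + 1340.78 = 2788.49.
Under uncorrelated errors the observed covariances equal the true-score covariances, so only the own-variance terms attenuate.
True-score variance = [22.5²·0.70 + 17.5²·0.78 + 8²·0.70 + 23.9²·0.75] + 1340.78 = 1066.46 + 1340.78 = 2407.23.
Reliability = 2407.23 / 2788.49 = 0.8633.

0.8633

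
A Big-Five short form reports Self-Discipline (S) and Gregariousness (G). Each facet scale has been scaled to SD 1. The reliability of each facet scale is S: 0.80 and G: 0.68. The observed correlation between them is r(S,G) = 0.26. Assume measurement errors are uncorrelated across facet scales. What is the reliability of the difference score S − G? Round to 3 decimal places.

0.649

Var(S−G) = 1 + 1 − 2·0.26 = 2 − 0.52 = 1.48.
With uncorrelated errors the cross-covariances are all true-score covariance, so they carry over unchanged; only the diagonal terms shrink to ρᵢσᵢ².
True-score variance = [0.80 + 0.68] − 0.52 = 1.48 − 0.52 = 0.96.
Reliability = 0.96 / 1.48 = 0.649.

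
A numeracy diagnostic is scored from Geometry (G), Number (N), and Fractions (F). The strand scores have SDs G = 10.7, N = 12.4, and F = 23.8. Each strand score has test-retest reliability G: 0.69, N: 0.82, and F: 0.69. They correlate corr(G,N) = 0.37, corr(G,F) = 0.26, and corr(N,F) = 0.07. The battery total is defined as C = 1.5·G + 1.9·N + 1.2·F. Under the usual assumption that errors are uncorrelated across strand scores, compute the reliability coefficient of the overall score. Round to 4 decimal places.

Var(C) = 1.5²·10.7² + 1.9²·12.4² + 1.2²·23.8² + 2·[2.85·10.7·12.4·0.37 + 1.8·10.7·23.8·0.26 + 2.28·12.4·23.8·0.07] = 1628.35 + 612.386 = 2240.74.
Under uncorrelated errors the observed covariances equal the true-score covariances, so only the own-variance terms attenuate.
True-score variance = [1.5²·10.7²·0.69 + 1.9²·12.4²·0.82 + 1.2²·23.8²·0.69] + 612.386 = 1195.72 + 612.386 = 1808.11.
Reliability = 1808.11 / 2240.74 = 0.8069.

0.8069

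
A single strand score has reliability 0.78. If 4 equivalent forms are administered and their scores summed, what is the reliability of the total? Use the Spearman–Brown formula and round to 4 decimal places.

0.9341

ρ_k = kρ / (1 + (k−1)ρ) = 4·0.78 / (1 + 3·0.78) = 3.120 / 3.340 = 0.9341.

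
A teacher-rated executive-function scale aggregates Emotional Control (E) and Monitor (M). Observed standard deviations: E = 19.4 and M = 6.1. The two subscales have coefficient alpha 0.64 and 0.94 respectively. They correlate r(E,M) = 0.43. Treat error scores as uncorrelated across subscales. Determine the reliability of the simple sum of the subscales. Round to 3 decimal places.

Var(E+M) = 19.4² + 6.1² + 2·[19.4·6.1·0.43] = 413.57 + 101.772 = 515.342.
With uncorrelated errors the cross-covariances are all true-score covariance, so they carry over unchanged; only the diagonal terms shrink to ρᵢσᵢ².
True-score variance = [19.4²·0.64 + 6.1²·0.94] + 101.772 = 275.848 + 101.772 = 377.62.
Reliability = 377.62 / 515.342 = 0.733.

0.733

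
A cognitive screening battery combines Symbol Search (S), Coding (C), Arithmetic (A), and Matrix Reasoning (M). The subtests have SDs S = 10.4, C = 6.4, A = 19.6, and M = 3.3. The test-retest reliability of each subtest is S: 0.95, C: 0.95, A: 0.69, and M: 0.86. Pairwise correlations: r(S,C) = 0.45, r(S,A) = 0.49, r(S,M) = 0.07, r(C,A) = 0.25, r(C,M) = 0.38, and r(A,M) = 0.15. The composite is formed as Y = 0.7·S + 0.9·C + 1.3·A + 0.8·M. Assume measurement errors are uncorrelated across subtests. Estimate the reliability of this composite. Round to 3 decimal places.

0.807

Var(Y) = 0.7²·10.4² + 0.9²·6.4² + 1.3²·19.6² + 0.8²·3.3² + 2·[0.63·10.4·6.4·0.45 + 0.91·10.4·19.6·0.49 + 0.56·10.4·3.3·0.07 + 1.17·6.4·19.6·0.25 + 0.72·6.4·3.3·0.38 + 1.04·19.6·3.3·0.15] = 742.376 + 327.334 = 1069.71.
With uncorrelated errors the cross-covariances are all true-score covariance, so they carry over unchanged; only the diagonal terms shrink to ρᵢσᵢ².
True-score variance = [0.7²·10.4²·0.95 + 0.9²·6.4²·0.95 + 1.3²·19.6²·0.69 + 0.8²·3.3²·0.86] + 327.334 = 535.83 + 327.334 = 863.164.
Reliability = 863.164 / 1069.71 = 0.807.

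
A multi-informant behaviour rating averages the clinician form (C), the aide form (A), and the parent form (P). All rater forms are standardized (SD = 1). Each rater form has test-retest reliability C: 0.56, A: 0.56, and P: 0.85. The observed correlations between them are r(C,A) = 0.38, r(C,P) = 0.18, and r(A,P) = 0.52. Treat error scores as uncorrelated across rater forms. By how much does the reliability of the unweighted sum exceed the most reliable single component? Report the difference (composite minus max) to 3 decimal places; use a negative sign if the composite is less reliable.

Var(sum) = 3 + 2.16 = 5.16; true-score variance = 1.97 + 2.16 = 4.13; composite reliability = 0.8004.
Max component reliability = 0.8500.
Difference = 0.8004 − 0.8500 = -0.050.

-0.050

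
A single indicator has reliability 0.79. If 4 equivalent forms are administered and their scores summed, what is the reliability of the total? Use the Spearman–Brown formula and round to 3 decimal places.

0.938

ρ_k = kρ / (1 + (k−1)ρ) = 4·0.79 / (1 + 3·0.79) = 3.160 / 3.370 = 0.938.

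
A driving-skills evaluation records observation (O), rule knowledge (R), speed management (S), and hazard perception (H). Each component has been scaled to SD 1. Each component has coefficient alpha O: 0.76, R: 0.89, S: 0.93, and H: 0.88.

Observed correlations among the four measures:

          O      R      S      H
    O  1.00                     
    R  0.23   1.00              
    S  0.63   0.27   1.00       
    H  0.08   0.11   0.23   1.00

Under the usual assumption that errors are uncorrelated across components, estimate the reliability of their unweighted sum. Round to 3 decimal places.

0.924

Var(O+R+S+H) = 4 + 2·[0.23 + 0.63 + 0.08 + 0.27 + 0.11 + 0.23] = 4 + 3.1 = 7.1.
With uncorrelated errors the cross-covariances are all true-score covariance, so they carry over unchanged; only the diagonal terms shrink to ρᵢσᵢ².
True-score variance = [0.76 + 0.89 + 0.93 + 0.88] + 3.1 = 3.46 + 3.1 = 6.56.
Reliability = 6.56 / 7.1 = 0.924.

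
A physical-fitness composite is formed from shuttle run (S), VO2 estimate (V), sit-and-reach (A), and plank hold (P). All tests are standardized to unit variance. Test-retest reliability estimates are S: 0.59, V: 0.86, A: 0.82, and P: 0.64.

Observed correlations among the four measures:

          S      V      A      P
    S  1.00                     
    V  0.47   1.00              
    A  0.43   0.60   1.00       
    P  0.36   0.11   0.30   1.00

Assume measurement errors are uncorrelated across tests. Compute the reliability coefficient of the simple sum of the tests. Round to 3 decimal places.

Var(S+V+A+P) = 4 + 2·[0.47 + 0.43 + 0.36 + 0.60 + 0.11 + 0.30] = 4 + 4.54 = 8.54.
With uncorrelated errors the cross-covariances are all true-score covariance, so they carry over unchanged; only the diagonal terms shrink to ρᵢσᵢ².
True-score variance = [0.59 + 0.86 + 0.82 + 0.64] + 4.54 = 2.91 + 4.54 = 7.45.
Reliability = 7.45 / 8.54 = 0.872.

0.872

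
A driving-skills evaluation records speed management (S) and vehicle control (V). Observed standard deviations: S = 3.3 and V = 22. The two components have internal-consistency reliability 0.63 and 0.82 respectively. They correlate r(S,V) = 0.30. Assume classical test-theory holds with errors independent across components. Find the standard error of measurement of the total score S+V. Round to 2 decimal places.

Var(total) = 494.89 + 43.56 = 538.45.
True-score variance = 403.741 + 43.56 = 447.301, so reliability = 0.8307.
Error variance = 538.45 − 447.301 = 91.1493; SEM = √91.1493 = 9.55.

9.55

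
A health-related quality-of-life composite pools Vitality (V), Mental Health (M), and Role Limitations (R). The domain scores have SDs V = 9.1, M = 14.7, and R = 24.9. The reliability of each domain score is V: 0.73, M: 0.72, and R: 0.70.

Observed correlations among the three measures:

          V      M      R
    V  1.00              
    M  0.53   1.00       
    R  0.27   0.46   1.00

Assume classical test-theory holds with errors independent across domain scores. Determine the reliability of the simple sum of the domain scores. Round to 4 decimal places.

0.8231

Var(V+M+R) = 9.1² + 14.7² + 24.9² + 2·[9.1·14.7·0.53 + 9.1·24.9·0.27 + 14.7·24.9·0.46] = 918.91 + 600.902 = 1519.81.
Because errors are independent across components, Cov(Tᵢ,Tⱼ) = Cov(Xᵢ,Xⱼ); the off-diagonal part of the true-score variance is the same as above.
True-score variance = [9.1²·0.73 + 14.7²·0.72 + 24.9²·0.70] + 600.902 = 650.043 + 600.902 = 1250.95.
Reliability = 1250.95 / 1519.81 = 0.8231.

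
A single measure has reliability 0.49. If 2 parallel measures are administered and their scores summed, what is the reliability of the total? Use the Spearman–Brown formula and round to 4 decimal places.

0.6577

ρ_k = kρ / (1 + (k−1)ρ) = 2·0.49 / (1 + 1·0.49) = 0.980 / 1.490 = 0.6577.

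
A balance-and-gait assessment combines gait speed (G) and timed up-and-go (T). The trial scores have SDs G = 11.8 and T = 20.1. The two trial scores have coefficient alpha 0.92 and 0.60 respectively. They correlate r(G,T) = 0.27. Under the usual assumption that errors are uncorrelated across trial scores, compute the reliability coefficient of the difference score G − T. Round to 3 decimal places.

0.584

Var(G−T) = 11.8² + 20.1² − 2·11.8·20.1·0.27 = 543.25 − 128.077 = 415.173.
Because errors are independent across components, Cov(Tᵢ,Tⱼ) = Cov(Xᵢ,Xⱼ); the off-diagonal part of the true-score variance is the same as above.
True-score variance = [11.8²·0.92 + 20.1²·0.60] − 128.077 = 370.507 − 128.077 = 242.43.
Reliability = 242.43 / 415.173 = 0.584.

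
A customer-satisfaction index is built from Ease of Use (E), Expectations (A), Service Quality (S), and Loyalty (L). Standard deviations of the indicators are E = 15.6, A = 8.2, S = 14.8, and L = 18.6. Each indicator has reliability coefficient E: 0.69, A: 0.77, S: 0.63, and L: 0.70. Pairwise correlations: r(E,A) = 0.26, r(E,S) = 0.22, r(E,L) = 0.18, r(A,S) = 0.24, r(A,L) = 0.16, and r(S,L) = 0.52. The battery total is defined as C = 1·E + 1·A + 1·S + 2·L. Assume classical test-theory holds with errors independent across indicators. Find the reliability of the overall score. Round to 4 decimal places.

Var(C) = 15.6² + 8.2² + 14.8² + 2²·18.6² + 2·[15.6·8.2·0.26 + 15.6·14.8·0.22 + 2·15.6·18.6·0.18 + 8.2·14.8·0.24 + 2·8.2·18.6·0.16 + 2·14.8·18.6·0.52] = 1913.48 + 1105.47 = 3018.95.
Under uncorrelated errors the observed covariances equal the true-score covariances, so only the own-variance terms attenuate.
True-score variance = [15.6²·0.69 + 8.2²·0.77 + 14.8²·0.63 + 2²·18.6²·0.70] + 1105.47 = 1326.38 + 1105.47 = 2431.85.
Reliability = 2431.85 / 3018.95 = 0.8055.

0.8055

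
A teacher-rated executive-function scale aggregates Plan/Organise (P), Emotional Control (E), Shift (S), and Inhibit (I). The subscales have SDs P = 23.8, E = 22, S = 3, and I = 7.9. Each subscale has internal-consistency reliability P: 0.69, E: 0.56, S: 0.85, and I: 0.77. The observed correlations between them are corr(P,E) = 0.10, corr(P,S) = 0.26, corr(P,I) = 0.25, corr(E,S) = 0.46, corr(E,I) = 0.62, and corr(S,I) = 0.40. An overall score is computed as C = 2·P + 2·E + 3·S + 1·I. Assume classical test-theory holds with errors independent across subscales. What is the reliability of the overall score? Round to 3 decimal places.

Var(C) = 2²·23.8² + 2²·22² + 3²·3² + 7.9² + 2·[4·23.8·22·0.10 + 6·23.8·3·0.26 + 2·23.8·7.9·0.25 + 6·22·3·0.46 + 2·22·7.9·0.62 + 3·3·7.9·0.40] = 4345.17 + 1681.89 = 6027.06.
With uncorrelated errors the cross-covariances are all true-score covariance, so they carry over unchanged; only the diagonal terms shrink to ρᵢσᵢ².
True-score variance = [2²·23.8²·0.69 + 2²·22²·0.56 + 3²·3²·0.85 + 7.9²·0.77] + 1681.89 = 2764.44 + 1681.89 = 4446.33.
Reliability = 4446.33 / 6027.06 = 0.738.

0.738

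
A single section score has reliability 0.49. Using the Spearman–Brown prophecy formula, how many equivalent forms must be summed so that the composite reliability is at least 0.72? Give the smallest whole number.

k ≥ ρ*(1−ρ₁)/(ρ₁(1−ρ*)) = 0.72·0.51 / (0.49·0.28) = 2.676.
Smallest integer k = 3.

3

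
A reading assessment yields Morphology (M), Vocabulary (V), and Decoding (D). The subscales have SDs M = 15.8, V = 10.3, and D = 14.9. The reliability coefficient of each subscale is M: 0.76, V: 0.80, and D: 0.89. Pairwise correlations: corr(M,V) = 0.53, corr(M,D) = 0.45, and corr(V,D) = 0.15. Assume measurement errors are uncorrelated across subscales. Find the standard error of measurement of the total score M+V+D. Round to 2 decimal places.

10.27

Var(total) = 577.74 + 430.423 = 1008.16.
True-score variance = 472.187 + 430.423 = 902.611, so reliability = 0.8953.
Error variance = 1008.16 − 902.611 = 105.553; SEM = √105.553 = 10.27.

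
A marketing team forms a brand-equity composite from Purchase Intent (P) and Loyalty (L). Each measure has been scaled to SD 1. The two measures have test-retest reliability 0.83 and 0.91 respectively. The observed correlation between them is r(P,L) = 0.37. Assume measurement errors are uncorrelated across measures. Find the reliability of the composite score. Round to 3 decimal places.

0.905

Var(P+L) = 2 + 2·[0.37] = 2 + 0.74 = 2.74.
Because errors are independent across components, Cov(Tᵢ,Tⱼ) = Cov(Xᵢ,Xⱼ); the off-diagonal part of the true-score variance is the same as above.
True-score variance = [0.83 + 0.91] + 0.74 = 1.74 + 0.74 = 2.48.
Reliability = 2.48 / 2.74 = 0.905.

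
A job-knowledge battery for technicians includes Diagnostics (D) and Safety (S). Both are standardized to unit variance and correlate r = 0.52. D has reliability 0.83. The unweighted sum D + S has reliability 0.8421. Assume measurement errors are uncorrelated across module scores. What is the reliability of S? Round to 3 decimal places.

0.690

Var(D+S) = 2 + 2·0.52 = 3.040.
True-score variance = ρ_D + ρ_S + 2·0.52, so 0.8421 = (0.83 + ρ_S + 1.04) / 3.040.
ρ_S = 0.8421·3.040 − 0.83 − 1.04 = 0.690.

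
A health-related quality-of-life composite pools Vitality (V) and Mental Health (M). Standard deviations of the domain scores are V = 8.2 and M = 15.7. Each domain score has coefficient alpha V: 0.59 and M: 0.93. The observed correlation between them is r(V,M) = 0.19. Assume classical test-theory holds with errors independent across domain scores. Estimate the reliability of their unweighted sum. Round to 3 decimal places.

0.876

Var(V+M) = 8.2² + 15.7² + 2·[8.2·15.7·0.19] = 313.73 + 48.9212 = 362.651.
With uncorrelated errors the cross-covariances are all true-score covariance, so they carry over unchanged; only the diagonal terms shrink to ρᵢσᵢ².
True-score variance = [8.2²·0.59 + 15.7²·0.93] + 48.9212 = 268.907 + 48.9212 = 317.828.
Reliability = 317.828 / 362.651 = 0.876.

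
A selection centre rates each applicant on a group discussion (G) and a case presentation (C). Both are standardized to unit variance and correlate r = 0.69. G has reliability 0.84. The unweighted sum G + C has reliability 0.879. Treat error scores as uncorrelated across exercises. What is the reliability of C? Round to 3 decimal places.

Var(G+C) = 2 + 2·0.69 = 3.380.
True-score variance = ρ_G + ρ_C + 2·0.69, so 0.879 = (0.84 + ρ_C + 1.38) / 3.380.
ρ_C = 0.879·3.380 − 0.84 − 1.38 = 0.751.

0.751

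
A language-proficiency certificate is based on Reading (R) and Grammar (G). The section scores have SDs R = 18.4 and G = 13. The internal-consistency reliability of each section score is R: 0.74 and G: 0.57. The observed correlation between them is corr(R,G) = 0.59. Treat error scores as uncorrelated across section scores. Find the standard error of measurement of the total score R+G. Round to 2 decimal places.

12.68

Var(total) = 507.56 + 282.256 = 789.816.
True-score variance = 346.864 + 282.256 = 629.12, so reliability = 0.7965.
Error variance = 789.816 − 629.12 = 160.696; SEM = √160.696 = 12.68.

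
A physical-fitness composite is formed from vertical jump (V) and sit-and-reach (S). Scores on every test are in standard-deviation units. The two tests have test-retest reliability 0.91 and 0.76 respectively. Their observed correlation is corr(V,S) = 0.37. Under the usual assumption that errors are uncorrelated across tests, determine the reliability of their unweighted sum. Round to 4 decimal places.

Var(V+S) = 2 + 2·[0.37] = 2 + 0.74 = 2.74.
Under uncorrelated errors the observed covariances equal the true-score covariances, so only the own-variance terms attenuate.
True-score variance = [0.91 + 0.76] + 0.74 = 1.67 + 0.74 = 2.41.
Reliability = 2.41 / 2.74 = 0.8796.

0.8796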